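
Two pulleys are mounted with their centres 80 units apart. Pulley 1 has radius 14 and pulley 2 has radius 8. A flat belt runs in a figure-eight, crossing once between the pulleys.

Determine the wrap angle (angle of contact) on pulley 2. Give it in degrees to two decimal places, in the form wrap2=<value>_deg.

wrap2=211.92_deg

crossed belt: β = asin((r1+r2)/C) = asin(22/80) = 15.9620°
wrap1 = wrap2 = π + 2β = 211.9240°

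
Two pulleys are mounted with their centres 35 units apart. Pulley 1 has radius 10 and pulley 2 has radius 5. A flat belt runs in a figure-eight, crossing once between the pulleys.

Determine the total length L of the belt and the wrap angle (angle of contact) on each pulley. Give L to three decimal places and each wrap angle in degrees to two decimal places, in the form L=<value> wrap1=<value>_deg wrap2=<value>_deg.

crossed belt: β = asin((r1+r2)/C) = asin(15/35) = 25.3769°
wrap1 = wrap2 = π + 2β = 230.7539°
tangent length = C·cosβ = 31.6228
L = (r1+r2)·wrap + 2·C·cosβ = 15·4.0274 + 2·31.6228 = 123.6568

L=123.657 wrap1=230.75_deg wrap2=230.75_deg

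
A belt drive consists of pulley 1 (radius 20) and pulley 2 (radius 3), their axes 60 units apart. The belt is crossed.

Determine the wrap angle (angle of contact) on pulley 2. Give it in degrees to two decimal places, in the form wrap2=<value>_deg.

wrap2=225.08_deg

crossed belt: β = asin((r1+r2)/C) = asin(23/60) = 22.5403°
wrap1 = wrap2 = π + 2β = 225.0806°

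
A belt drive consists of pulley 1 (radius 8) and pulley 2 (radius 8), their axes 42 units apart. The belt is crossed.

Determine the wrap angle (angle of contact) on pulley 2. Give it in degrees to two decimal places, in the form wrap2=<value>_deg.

crossed belt: β = asin((r1+r2)/C) = asin(16/42) = 22.3927°
wrap1 = wrap2 = π + 2β = 224.7854°

wrap2=224.79_deg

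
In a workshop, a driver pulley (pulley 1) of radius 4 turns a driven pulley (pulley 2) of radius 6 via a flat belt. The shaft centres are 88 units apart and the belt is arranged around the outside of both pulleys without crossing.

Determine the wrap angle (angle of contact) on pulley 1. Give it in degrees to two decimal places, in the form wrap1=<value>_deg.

wrap1=177.40_deg

open belt: β = asin((r2−r1)/C) = asin(2/88) = 1.3023°
wrap1 = π − 2β = 177.3954°
wrap2 = π + 2β = 182.6046°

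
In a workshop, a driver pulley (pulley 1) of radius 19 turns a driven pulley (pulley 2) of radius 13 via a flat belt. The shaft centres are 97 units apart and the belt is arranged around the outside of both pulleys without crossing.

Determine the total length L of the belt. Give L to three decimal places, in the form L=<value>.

L=294.902

open belt: β = asin((r2−r1)/C) = asin(-6/97) = -3.5463°
wrap1 = π − 2β = 187.0927°
wrap2 = π + 2β = 172.9073°
tangent length = C·cosβ = 96.8143
L = r1·wrap1 + r2·wrap2 + 2·C·cosβ = 19·3.2654 + 13·3.0178 + 2·96.8143 = 294.9022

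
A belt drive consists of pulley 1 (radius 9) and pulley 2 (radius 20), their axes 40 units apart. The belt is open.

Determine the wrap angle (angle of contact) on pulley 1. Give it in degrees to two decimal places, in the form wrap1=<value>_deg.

wrap1=148.08_deg

open belt: β = asin((r2−r1)/C) = asin(11/40) = 15.9620°
wrap1 = π − 2β = 148.0760°
wrap2 = π + 2β = 211.9240°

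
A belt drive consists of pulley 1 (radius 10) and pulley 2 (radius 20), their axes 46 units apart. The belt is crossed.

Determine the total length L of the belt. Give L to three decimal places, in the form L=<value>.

L=206.617

crossed belt: β = asin((r1+r2)/C) = asin(30/46) = 40.7057°
wrap1 = wrap2 = π + 2β = 261.4114°
tangent length = C·cosβ = 34.8712
L = (r1+r2)·wrap + 2·C·cosβ = 30·4.5625 + 2·34.8712 = 206.6171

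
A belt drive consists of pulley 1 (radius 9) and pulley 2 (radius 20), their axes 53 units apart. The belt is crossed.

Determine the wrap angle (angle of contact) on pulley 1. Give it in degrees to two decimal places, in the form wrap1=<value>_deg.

crossed belt: β = asin((r1+r2)/C) = asin(29/53) = 33.1731°
wrap1 = wrap2 = π + 2β = 246.3461°

wrap1=246.35_deg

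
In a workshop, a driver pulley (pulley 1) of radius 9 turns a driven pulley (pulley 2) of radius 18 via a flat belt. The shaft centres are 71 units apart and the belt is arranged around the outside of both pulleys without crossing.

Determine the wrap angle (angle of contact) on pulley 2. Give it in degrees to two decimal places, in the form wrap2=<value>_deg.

open belt: β = asin((r2−r1)/C) = asin(9/71) = 7.2824°
wrap1 = π − 2β = 165.4351°
wrap2 = π + 2β = 194.5649°

wrap2=194.56_deg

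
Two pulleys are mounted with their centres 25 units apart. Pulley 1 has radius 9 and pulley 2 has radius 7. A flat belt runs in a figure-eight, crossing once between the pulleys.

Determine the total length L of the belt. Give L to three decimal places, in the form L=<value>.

L=110.908

crossed belt: β = asin((r1+r2)/C) = asin(16/25) = 39.7918°
wrap1 = wrap2 = π + 2β = 259.5836°
tangent length = C·cosβ = 19.2094
L = (r1+r2)·wrap + 2·C·cosβ = 16·4.5306 + 2·19.2094 = 110.9082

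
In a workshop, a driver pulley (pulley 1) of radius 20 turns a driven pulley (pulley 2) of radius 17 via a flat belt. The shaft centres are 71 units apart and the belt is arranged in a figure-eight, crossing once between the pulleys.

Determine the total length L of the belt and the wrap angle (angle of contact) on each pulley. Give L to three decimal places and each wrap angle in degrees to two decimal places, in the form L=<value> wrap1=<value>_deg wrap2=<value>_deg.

L=277.998 wrap1=242.82_deg wrap2=242.82_deg

crossed belt: β = asin((r1+r2)/C) = asin(37/71) = 31.4079°
wrap1 = wrap2 = π + 2β = 242.8157°
tangent length = C·cosβ = 60.5970
L = (r1+r2)·wrap + 2·C·cosβ = 37·4.2379 + 2·60.5970 = 277.9976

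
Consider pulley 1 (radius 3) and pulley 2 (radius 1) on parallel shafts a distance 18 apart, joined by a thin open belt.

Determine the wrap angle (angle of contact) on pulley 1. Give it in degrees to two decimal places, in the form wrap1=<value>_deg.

wrap1=192.76_deg

open belt: β = asin((r2−r1)/C) = asin(-2/18) = -6.3794°
wrap1 = π − 2β = 192.7587°
wrap2 = π + 2β = 167.2413°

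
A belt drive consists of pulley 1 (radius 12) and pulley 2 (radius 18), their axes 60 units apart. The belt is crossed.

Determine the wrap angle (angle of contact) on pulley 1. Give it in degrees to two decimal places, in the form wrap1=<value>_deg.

crossed belt: β = asin((r1+r2)/C) = asin(30/60) = 30.0000°
wrap1 = wrap2 = π + 2β = 240.0000°

wrap1=240.00_deg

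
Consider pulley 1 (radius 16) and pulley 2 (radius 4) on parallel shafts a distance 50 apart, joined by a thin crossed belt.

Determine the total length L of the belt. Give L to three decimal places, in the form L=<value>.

L=170.944

crossed belt: β = asin((r1+r2)/C) = asin(20/50) = 23.5782°
wrap1 = wrap2 = π + 2β = 227.1564°
tangent length = C·cosβ = 45.8258
L = (r1+r2)·wrap + 2·C·cosβ = 20·3.9646 + 2·45.8258 = 170.9440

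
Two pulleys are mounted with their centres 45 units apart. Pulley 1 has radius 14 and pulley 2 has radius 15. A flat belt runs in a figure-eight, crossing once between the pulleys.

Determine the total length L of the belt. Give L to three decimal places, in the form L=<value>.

L=200.542

crossed belt: β = asin((r1+r2)/C) = asin(29/45) = 40.1240°
wrap1 = wrap2 = π + 2β = 260.2481°
tangent length = C·cosβ = 34.4093
L = (r1+r2)·wrap + 2·C·cosβ = 29·4.5422 + 2·34.4093 = 200.5420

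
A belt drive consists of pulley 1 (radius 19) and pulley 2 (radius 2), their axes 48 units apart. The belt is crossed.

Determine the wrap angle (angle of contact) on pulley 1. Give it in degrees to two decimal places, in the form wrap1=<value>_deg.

wrap1=231.89_deg

crossed belt: β = asin((r1+r2)/C) = asin(21/48) = 25.9445°
wrap1 = wrap2 = π + 2β = 231.8890°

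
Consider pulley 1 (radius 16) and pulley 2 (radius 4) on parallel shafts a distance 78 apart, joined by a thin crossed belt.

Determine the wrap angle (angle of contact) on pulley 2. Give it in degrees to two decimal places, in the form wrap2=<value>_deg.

crossed belt: β = asin((r1+r2)/C) = asin(20/78) = 14.8572°
wrap1 = wrap2 = π + 2β = 209.7143°

wrap2=209.71_deg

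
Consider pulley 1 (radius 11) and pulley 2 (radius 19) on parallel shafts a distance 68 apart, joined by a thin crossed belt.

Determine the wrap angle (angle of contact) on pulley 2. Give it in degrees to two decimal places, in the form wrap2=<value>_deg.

wrap2=232.36_deg

crossed belt: β = asin((r1+r2)/C) = asin(30/68) = 26.1790°
wrap1 = wrap2 = π + 2β = 232.3579°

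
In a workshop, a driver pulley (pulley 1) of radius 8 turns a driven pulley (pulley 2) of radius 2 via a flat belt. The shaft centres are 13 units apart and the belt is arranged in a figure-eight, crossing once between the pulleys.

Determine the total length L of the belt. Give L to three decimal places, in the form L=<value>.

crossed belt: β = asin((r1+r2)/C) = asin(10/13) = 50.2849°
wrap1 = wrap2 = π + 2β = 280.5697°
tangent length = C·cosβ = 8.3066
L = (r1+r2)·wrap + 2·C·cosβ = 10·4.8969 + 2·8.3066 = 65.5819

L=65.582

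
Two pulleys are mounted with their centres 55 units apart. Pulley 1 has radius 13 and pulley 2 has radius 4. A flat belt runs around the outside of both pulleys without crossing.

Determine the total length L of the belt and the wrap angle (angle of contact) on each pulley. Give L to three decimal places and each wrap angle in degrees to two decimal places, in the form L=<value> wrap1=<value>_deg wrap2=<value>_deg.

open belt: β = asin((r2−r1)/C) = asin(-9/55) = -9.4180°
wrap1 = π − 2β = 198.8361°
wrap2 = π + 2β = 161.1639°
tangent length = C·cosβ = 54.2586
L = r1·wrap1 + r2·wrap2 + 2·C·cosβ = 13·3.4703 + 4·2.8128 + 2·54.2586 = 164.8831

L=164.883 wrap1=198.84_deg wrap2=161.16_deg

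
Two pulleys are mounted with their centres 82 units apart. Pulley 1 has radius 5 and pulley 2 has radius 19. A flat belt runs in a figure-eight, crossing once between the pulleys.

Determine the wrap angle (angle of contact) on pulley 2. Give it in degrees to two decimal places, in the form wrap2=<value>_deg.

crossed belt: β = asin((r1+r2)/C) = asin(24/82) = 17.0186°
wrap1 = wrap2 = π + 2β = 214.0373°

wrap2=214.04_deg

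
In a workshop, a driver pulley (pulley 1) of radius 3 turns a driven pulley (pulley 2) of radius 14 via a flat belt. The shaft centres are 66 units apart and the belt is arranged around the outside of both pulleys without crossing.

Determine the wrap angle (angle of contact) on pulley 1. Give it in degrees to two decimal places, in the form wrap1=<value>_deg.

wrap1=160.81_deg

open belt: β = asin((r2−r1)/C) = asin(11/66) = 9.5941°
wrap1 = π − 2β = 160.8119°
wrap2 = π + 2β = 199.1881°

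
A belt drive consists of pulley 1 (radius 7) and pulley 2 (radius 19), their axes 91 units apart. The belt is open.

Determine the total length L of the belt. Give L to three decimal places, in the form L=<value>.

L=265.266

open belt: β = asin((r2−r1)/C) = asin(12/91) = 7.5776°
wrap1 = π − 2β = 164.8449°
wrap2 = π + 2β = 195.1551°
tangent length = C·cosβ = 90.2053
L = r1·wrap1 + r2·wrap2 + 2·C·cosβ = 7·2.8771 + 19·3.4061 + 2·90.2053 = 265.2661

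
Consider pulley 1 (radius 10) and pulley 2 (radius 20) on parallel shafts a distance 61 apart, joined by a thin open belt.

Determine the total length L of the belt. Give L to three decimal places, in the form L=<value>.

open belt: β = asin((r2−r1)/C) = asin(10/61) = 9.4353°
wrap1 = π − 2β = 161.1293°
wrap2 = π + 2β = 198.8707°
tangent length = C·cosβ = 60.1747
L = r1·wrap1 + r2·wrap2 + 2·C·cosβ = 10·2.8122 + 20·3.4709 + 2·60.1747 = 217.8908

L=217.891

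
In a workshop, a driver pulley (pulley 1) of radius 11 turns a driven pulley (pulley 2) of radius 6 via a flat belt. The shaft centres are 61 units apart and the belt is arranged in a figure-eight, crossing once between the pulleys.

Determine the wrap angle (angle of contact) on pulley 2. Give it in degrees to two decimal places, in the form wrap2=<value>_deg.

crossed belt: β = asin((r1+r2)/C) = asin(17/61) = 16.1819°
wrap1 = wrap2 = π + 2β = 212.3639°

wrap2=212.36_deg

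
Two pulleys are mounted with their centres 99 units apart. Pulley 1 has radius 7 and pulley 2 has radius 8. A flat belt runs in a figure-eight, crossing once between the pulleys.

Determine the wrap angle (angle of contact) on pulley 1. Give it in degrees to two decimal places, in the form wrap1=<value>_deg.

crossed belt: β = asin((r1+r2)/C) = asin(15/99) = 8.7147°
wrap1 = wrap2 = π + 2β = 197.4295°

wrap1=197.43_deg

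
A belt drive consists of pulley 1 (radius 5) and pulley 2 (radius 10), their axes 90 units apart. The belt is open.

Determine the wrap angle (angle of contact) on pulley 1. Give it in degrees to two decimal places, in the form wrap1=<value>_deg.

wrap1=173.63_deg

open belt: β = asin((r2−r1)/C) = asin(5/90) = 3.1847°
wrap1 = π − 2β = 173.6305°
wrap2 = π + 2β = 186.3695°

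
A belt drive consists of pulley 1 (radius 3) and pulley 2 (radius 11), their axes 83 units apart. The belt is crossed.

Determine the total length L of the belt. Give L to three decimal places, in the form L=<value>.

crossed belt: β = asin((r1+r2)/C) = asin(14/83) = 9.7108°
wrap1 = wrap2 = π + 2β = 199.4215°
tangent length = C·cosβ = 81.8108
L = (r1+r2)·wrap + 2·C·cosβ = 14·3.4806 + 2·81.8108 = 212.3494

L=212.349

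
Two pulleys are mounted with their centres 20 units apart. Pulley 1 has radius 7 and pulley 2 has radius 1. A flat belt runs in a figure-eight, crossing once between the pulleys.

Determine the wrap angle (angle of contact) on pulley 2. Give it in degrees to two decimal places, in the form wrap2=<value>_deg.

wrap2=227.16_deg

crossed belt: β = asin((r1+r2)/C) = asin(8/20) = 23.5782°
wrap1 = wrap2 = π + 2β = 227.1564°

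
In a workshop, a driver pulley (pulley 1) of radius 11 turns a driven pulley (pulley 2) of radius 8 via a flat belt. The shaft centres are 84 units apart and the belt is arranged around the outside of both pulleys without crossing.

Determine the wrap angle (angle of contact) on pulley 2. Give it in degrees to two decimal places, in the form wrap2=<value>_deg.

wrap2=175.91_deg

open belt: β = asin((r2−r1)/C) = asin(-3/84) = -2.0467°
wrap1 = π − 2β = 184.0934°
wrap2 = π + 2β = 175.9066°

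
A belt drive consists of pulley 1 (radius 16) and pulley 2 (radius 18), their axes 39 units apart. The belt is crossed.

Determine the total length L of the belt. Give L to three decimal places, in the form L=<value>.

crossed belt: β = asin((r1+r2)/C) = asin(34/39) = 60.6679°
wrap1 = wrap2 = π + 2β = 301.3358°
tangent length = C·cosβ = 19.1050
L = (r1+r2)·wrap + 2·C·cosβ = 34·5.2593 + 2·19.1050 = 217.0262

L=217.026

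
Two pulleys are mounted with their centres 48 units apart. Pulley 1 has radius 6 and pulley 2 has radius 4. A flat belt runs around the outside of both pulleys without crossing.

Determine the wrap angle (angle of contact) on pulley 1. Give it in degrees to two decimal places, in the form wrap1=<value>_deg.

open belt: β = asin((r2−r1)/C) = asin(-2/48) = -2.3880°
wrap1 = π − 2β = 184.7760°
wrap2 = π + 2β = 175.2240°

wrap1=184.78_deg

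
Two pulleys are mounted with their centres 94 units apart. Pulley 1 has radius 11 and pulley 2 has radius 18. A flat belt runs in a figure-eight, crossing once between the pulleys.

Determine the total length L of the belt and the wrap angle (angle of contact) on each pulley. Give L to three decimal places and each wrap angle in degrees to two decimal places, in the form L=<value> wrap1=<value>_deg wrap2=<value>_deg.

L=288.126 wrap1=215.94_deg wrap2=215.94_deg

crossed belt: β = asin((r1+r2)/C) = asin(29/94) = 17.9695°
wrap1 = wrap2 = π + 2β = 215.9390°
tangent length = C·cosβ = 89.4148
L = (r1+r2)·wrap + 2·C·cosβ = 29·3.7688 + 2·89.4148 = 288.1261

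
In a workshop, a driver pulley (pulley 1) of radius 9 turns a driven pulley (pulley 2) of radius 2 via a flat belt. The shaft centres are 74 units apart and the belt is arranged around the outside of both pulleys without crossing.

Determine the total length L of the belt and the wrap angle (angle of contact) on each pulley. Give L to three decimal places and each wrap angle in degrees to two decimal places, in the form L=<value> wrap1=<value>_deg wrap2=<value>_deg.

L=183.220 wrap1=190.86_deg wrap2=169.14_deg

open belt: β = asin((r2−r1)/C) = asin(-7/74) = -5.4280°
wrap1 = π − 2β = 190.8560°
wrap2 = π + 2β = 169.1440°
tangent length = C·cosβ = 73.6682
L = r1·wrap1 + r2·wrap2 + 2·C·cosβ = 9·3.3311 + 2·2.9521 + 2·73.6682 = 183.2202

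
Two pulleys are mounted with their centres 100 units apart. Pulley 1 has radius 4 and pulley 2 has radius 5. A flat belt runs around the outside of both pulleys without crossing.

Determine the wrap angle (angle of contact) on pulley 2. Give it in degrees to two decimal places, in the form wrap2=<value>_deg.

wrap2=181.15_deg

open belt: β = asin((r2−r1)/C) = asin(1/100) = 0.5730°
wrap1 = π − 2β = 178.8541°
wrap2 = π + 2β = 181.1459°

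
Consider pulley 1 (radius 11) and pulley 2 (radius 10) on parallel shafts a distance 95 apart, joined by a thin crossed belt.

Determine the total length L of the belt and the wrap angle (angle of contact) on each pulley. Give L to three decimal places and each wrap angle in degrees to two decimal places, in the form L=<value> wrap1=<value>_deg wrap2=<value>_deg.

L=260.635 wrap1=205.54_deg wrap2=205.54_deg

crossed belt: β = asin((r1+r2)/C) = asin(21/95) = 12.7709°
wrap1 = wrap2 = π + 2β = 205.5417°
tangent length = C·cosβ = 92.6499
L = (r1+r2)·wrap + 2·C·cosβ = 21·3.5874 + 2·92.6499 = 260.6347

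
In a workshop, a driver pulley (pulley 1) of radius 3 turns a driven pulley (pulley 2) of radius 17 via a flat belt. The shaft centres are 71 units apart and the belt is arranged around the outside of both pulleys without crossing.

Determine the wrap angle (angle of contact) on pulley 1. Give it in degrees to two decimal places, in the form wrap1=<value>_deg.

wrap1=157.26_deg

open belt: β = asin((r2−r1)/C) = asin(14/71) = 11.3723°
wrap1 = π − 2β = 157.2554°
wrap2 = π + 2β = 202.7446°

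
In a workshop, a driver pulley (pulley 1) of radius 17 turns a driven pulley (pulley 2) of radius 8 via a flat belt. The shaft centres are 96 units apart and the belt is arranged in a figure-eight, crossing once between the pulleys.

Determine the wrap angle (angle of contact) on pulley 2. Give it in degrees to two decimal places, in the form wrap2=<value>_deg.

crossed belt: β = asin((r1+r2)/C) = asin(25/96) = 15.0948°
wrap1 = wrap2 = π + 2β = 210.1896°

wrap2=210.19_deg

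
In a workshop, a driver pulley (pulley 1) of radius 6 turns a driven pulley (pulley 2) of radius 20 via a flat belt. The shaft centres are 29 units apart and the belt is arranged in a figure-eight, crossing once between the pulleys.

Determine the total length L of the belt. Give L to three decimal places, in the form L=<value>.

crossed belt: β = asin((r1+r2)/C) = asin(26/29) = 63.7084°
wrap1 = wrap2 = π + 2β = 307.4169°
tangent length = C·cosβ = 12.8452
L = (r1+r2)·wrap + 2·C·cosβ = 26·5.3654 + 2·12.8452 = 165.1918

L=165.192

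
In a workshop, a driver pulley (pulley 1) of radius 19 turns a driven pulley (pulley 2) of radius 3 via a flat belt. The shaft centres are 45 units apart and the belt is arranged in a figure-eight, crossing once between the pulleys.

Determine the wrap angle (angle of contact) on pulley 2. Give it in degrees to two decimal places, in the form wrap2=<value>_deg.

wrap2=238.54_deg

crossed belt: β = asin((r1+r2)/C) = asin(22/45) = 29.2676°
wrap1 = wrap2 = π + 2β = 238.5352°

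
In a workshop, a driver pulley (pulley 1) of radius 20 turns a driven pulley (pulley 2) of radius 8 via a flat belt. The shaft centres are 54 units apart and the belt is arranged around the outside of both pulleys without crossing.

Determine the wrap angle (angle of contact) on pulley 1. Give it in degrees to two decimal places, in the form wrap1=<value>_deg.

open belt: β = asin((r2−r1)/C) = asin(-12/54) = -12.8396°
wrap1 = π − 2β = 205.6792°
wrap2 = π + 2β = 154.3208°

wrap1=205.68_deg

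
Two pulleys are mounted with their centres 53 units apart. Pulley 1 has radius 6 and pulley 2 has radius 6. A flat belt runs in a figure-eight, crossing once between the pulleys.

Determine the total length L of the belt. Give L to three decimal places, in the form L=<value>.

L=146.428

crossed belt: β = asin((r1+r2)/C) = asin(12/53) = 13.0861°
wrap1 = wrap2 = π + 2β = 206.1722°
tangent length = C·cosβ = 51.6236
L = (r1+r2)·wrap + 2·C·cosβ = 12·3.5984 + 2·51.6236 = 146.4279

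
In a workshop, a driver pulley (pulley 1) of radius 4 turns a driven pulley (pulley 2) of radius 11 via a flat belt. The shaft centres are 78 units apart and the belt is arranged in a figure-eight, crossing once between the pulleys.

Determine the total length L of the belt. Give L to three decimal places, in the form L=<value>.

crossed belt: β = asin((r1+r2)/C) = asin(15/78) = 11.0875°
wrap1 = wrap2 = π + 2β = 202.1750°
tangent length = C·cosβ = 76.5441
L = (r1+r2)·wrap + 2·C·cosβ = 15·3.5286 + 2·76.5441 = 206.0175

L=206.017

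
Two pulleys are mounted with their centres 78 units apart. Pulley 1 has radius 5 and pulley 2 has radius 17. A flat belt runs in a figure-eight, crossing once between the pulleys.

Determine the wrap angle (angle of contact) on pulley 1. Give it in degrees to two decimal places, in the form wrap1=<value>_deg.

wrap1=212.77_deg

crossed belt: β = asin((r1+r2)/C) = asin(22/78) = 16.3827°
wrap1 = wrap2 = π + 2β = 212.7653°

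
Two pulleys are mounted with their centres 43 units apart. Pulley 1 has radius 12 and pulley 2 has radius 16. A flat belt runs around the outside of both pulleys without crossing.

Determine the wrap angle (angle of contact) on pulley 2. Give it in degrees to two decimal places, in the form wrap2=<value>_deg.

open belt: β = asin((r2−r1)/C) = asin(4/43) = 5.3376°
wrap1 = π − 2β = 169.3249°
wrap2 = π + 2β = 190.6751°

wrap2=190.68_deg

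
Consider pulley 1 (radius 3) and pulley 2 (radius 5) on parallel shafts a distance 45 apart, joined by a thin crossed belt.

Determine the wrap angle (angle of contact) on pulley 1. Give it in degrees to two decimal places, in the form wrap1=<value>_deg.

crossed belt: β = asin((r1+r2)/C) = asin(8/45) = 10.2403°
wrap1 = wrap2 = π + 2β = 200.4807°

wrap1=200.48_deg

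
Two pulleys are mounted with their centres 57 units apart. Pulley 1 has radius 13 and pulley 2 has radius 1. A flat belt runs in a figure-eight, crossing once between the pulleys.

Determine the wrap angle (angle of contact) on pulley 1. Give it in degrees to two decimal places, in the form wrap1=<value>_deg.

wrap1=208.44_deg

crossed belt: β = asin((r1+r2)/C) = asin(14/57) = 14.2181°
wrap1 = wrap2 = π + 2β = 208.4362°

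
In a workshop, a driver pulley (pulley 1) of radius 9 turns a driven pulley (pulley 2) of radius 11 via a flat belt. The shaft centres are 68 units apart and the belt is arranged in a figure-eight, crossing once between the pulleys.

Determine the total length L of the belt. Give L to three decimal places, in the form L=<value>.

crossed belt: β = asin((r1+r2)/C) = asin(20/68) = 17.1046°
wrap1 = wrap2 = π + 2β = 214.2093°
tangent length = C·cosβ = 64.9923
L = (r1+r2)·wrap + 2·C·cosβ = 20·3.7387 + 2·64.9923 = 204.7578

L=204.758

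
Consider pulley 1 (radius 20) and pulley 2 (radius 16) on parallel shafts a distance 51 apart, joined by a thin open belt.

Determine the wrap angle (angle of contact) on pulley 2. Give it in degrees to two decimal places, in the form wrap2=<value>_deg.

open belt: β = asin((r2−r1)/C) = asin(-4/51) = -4.4984°
wrap1 = π − 2β = 188.9968°
wrap2 = π + 2β = 171.0032°

wrap2=171.00_deg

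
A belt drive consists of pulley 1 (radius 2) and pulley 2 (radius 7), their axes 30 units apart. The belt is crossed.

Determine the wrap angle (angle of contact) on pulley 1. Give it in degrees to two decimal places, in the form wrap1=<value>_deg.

crossed belt: β = asin((r1+r2)/C) = asin(9/30) = 17.4576°
wrap1 = wrap2 = π + 2β = 214.9152°

wrap1=214.92_deg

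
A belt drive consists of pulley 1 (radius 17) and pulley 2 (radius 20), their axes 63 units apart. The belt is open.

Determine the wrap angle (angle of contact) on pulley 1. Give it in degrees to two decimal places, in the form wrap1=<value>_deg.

open belt: β = asin((r2−r1)/C) = asin(3/63) = 2.7294°
wrap1 = π − 2β = 174.5412°
wrap2 = π + 2β = 185.4588°

wrap1=174.54_deg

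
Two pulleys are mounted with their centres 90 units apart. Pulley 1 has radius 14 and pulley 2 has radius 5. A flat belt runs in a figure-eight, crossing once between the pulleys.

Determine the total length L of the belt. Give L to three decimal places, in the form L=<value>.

crossed belt: β = asin((r1+r2)/C) = asin(19/90) = 12.1875°
wrap1 = wrap2 = π + 2β = 204.3749°
tangent length = C·cosβ = 87.9716
L = (r1+r2)·wrap + 2·C·cosβ = 19·3.5670 + 2·87.9716 = 243.7165

L=243.716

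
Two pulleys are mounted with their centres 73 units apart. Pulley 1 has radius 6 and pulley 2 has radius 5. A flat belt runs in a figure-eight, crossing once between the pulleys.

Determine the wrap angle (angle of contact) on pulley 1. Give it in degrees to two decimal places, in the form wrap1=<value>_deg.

wrap1=197.33_deg

crossed belt: β = asin((r1+r2)/C) = asin(11/73) = 8.6666°
wrap1 = wrap2 = π + 2β = 197.3332°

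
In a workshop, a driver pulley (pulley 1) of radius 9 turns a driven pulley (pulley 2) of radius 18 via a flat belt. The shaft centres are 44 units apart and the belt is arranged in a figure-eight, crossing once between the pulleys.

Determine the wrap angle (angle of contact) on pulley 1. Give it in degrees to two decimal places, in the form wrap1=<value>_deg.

crossed belt: β = asin((r1+r2)/C) = asin(27/44) = 37.8529°
wrap1 = wrap2 = π + 2β = 255.7058°

wrap1=255.71_deg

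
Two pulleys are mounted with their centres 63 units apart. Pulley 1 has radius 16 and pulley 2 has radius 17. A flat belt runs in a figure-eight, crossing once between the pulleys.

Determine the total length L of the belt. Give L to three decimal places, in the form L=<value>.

crossed belt: β = asin((r1+r2)/C) = asin(33/63) = 31.5881°
wrap1 = wrap2 = π + 2β = 243.1763°
tangent length = C·cosβ = 53.6656
L = (r1+r2)·wrap + 2·C·cosβ = 33·4.2442 + 2·53.6656 = 247.3907

L=247.391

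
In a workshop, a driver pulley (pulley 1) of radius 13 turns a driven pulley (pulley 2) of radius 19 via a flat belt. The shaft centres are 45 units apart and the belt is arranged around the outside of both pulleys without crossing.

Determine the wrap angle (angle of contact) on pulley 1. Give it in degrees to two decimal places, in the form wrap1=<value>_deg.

wrap1=164.68_deg

open belt: β = asin((r2−r1)/C) = asin(6/45) = 7.6623°
wrap1 = π − 2β = 164.6755°
wrap2 = π + 2β = 195.3245°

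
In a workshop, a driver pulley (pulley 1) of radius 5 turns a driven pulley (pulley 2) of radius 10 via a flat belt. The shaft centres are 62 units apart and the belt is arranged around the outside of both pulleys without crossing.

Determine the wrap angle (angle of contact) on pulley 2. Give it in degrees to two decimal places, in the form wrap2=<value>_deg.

wrap2=189.25_deg

open belt: β = asin((r2−r1)/C) = asin(5/62) = 4.6257°
wrap1 = π − 2β = 170.7487°
wrap2 = π + 2β = 189.2513°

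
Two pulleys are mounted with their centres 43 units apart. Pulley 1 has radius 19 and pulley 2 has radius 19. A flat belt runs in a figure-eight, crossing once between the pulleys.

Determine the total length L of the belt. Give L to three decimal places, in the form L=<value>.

crossed belt: β = asin((r1+r2)/C) = asin(38/43) = 62.0945°
wrap1 = wrap2 = π + 2β = 304.1891°
tangent length = C·cosβ = 20.1246
L = (r1+r2)·wrap + 2·C·cosβ = 38·5.3091 + 2·20.1246 = 241.9950

L=241.995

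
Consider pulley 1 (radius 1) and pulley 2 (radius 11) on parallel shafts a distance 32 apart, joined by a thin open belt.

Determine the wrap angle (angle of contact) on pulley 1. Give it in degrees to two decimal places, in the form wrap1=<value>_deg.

wrap1=143.58_deg

open belt: β = asin((r2−r1)/C) = asin(10/32) = 18.2100°
wrap1 = π − 2β = 143.5801°
wrap2 = π + 2β = 216.4199°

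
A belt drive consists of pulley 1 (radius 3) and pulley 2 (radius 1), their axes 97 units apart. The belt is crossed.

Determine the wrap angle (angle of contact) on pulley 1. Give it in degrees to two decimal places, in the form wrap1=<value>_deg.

crossed belt: β = asin((r1+r2)/C) = asin(4/97) = 2.3634°
wrap1 = wrap2 = π + 2β = 184.7268°

wrap1=184.73_deg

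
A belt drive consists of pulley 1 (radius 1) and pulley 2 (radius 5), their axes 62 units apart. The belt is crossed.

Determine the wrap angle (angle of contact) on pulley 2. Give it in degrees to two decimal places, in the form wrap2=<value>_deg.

crossed belt: β = asin((r1+r2)/C) = asin(6/62) = 5.5534°
wrap1 = wrap2 = π + 2β = 191.1069°

wrap2=191.11_deg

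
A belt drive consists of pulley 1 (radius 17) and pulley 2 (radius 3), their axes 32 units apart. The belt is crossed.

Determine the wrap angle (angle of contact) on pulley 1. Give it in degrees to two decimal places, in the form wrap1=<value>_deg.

crossed belt: β = asin((r1+r2)/C) = asin(20/32) = 38.6822°
wrap1 = wrap2 = π + 2β = 257.3644°

wrap1=257.36_deg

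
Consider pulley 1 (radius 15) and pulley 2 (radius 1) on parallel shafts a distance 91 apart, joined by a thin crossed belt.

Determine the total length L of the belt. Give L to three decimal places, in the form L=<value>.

crossed belt: β = asin((r1+r2)/C) = asin(16/91) = 10.1266°
wrap1 = wrap2 = π + 2β = 200.2532°
tangent length = C·cosβ = 89.5824
L = (r1+r2)·wrap + 2·C·cosβ = 16·3.4951 + 2·89.5824 = 235.0860

L=235.086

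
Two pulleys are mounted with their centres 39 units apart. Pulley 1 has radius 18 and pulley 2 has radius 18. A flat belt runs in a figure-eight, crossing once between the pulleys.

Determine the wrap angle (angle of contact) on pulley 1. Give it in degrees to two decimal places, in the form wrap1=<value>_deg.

crossed belt: β = asin((r1+r2)/C) = asin(36/39) = 67.3801°
wrap1 = wrap2 = π + 2β = 314.7603°

wrap1=314.76_deg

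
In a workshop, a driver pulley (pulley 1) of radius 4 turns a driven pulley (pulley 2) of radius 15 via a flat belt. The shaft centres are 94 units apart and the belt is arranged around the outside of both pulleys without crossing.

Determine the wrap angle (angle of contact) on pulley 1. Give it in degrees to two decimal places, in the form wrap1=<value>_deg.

open belt: β = asin((r2−r1)/C) = asin(11/94) = 6.7202°
wrap1 = π − 2β = 166.5596°
wrap2 = π + 2β = 193.4404°

wrap1=166.56_deg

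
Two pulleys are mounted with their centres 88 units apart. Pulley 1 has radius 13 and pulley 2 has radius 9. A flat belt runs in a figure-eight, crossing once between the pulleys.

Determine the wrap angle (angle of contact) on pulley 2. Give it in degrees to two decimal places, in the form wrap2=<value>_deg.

crossed belt: β = asin((r1+r2)/C) = asin(22/88) = 14.4775°
wrap1 = wrap2 = π + 2β = 208.9550°

wrap2=208.96_deg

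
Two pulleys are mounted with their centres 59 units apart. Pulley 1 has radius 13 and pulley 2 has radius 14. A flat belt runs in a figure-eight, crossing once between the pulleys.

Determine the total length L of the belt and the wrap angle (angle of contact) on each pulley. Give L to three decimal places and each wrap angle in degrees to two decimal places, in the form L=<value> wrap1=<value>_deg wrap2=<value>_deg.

L=215.410 wrap1=234.47_deg wrap2=234.47_deg

crossed belt: β = asin((r1+r2)/C) = asin(27/59) = 27.2341°
wrap1 = wrap2 = π + 2β = 234.4682°
tangent length = C·cosβ = 52.4595
L = (r1+r2)·wrap + 2·C·cosβ = 27·4.0922 + 2·52.4595 = 215.4095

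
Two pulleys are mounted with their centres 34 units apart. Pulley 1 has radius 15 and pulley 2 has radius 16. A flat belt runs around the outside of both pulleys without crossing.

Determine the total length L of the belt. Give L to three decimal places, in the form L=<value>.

open belt: β = asin((r2−r1)/C) = asin(1/34) = 1.6854°
wrap1 = π − 2β = 176.6292°
wrap2 = π + 2β = 183.3708°
tangent length = C·cosβ = 33.9853
L = r1·wrap1 + r2·wrap2 + 2·C·cosβ = 15·3.0828 + 16·3.2004 + 2·33.9853 = 165.4188

L=165.419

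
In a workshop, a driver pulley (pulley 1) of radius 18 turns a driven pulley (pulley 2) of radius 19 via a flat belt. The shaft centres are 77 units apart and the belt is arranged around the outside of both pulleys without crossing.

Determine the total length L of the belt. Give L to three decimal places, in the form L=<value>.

open belt: β = asin((r2−r1)/C) = asin(1/77) = 0.7441°
wrap1 = π − 2β = 178.5118°
wrap2 = π + 2β = 181.4882°
tangent length = C·cosβ = 76.9935
L = r1·wrap1 + r2·wrap2 + 2·C·cosβ = 18·3.1156 + 19·3.1676 + 2·76.9935 = 270.2519

L=270.252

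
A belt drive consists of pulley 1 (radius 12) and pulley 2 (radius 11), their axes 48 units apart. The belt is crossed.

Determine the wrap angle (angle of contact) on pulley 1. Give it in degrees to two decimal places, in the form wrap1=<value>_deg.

crossed belt: β = asin((r1+r2)/C) = asin(23/48) = 28.6310°
wrap1 = wrap2 = π + 2β = 237.2620°

wrap1=237.26_deg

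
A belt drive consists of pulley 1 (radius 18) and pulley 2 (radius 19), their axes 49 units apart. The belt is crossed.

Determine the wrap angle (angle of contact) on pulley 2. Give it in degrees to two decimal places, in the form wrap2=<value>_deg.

crossed belt: β = asin((r1+r2)/C) = asin(37/49) = 49.0343°
wrap1 = wrap2 = π + 2β = 278.0686°

wrap2=278.07_deg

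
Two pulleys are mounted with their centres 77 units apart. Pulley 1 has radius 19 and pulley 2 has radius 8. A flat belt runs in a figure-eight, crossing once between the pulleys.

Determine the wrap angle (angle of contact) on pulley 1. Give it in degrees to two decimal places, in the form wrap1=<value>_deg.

crossed belt: β = asin((r1+r2)/C) = asin(27/77) = 20.5270°
wrap1 = wrap2 = π + 2β = 221.0541°

wrap1=221.05_deg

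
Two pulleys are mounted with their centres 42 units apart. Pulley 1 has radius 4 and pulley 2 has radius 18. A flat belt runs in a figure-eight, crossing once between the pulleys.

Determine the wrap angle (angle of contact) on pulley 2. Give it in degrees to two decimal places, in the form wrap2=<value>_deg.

wrap2=243.18_deg

crossed belt: β = asin((r1+r2)/C) = asin(22/42) = 31.5881°
wrap1 = wrap2 = π + 2β = 243.1763°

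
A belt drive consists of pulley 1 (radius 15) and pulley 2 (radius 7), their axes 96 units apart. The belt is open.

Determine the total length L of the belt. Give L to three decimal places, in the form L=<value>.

open belt: β = asin((r2−r1)/C) = asin(-8/96) = -4.7802°
wrap1 = π − 2β = 189.5604°
wrap2 = π + 2β = 170.4396°
tangent length = C·cosβ = 95.6661
L = r1·wrap1 + r2·wrap2 + 2·C·cosβ = 15·3.3085 + 7·2.9747 + 2·95.6661 = 261.7821

L=261.782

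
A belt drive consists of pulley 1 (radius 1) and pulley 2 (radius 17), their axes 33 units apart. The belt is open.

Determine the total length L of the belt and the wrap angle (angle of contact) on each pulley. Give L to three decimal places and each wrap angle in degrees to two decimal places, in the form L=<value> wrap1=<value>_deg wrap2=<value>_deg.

open belt: β = asin((r2−r1)/C) = asin(16/33) = 29.0025°
wrap1 = π − 2β = 121.9949°
wrap2 = π + 2β = 238.0051°
tangent length = C·cosβ = 28.8617
L = r1·wrap1 + r2·wrap2 + 2·C·cosβ = 1·2.1292 + 17·4.1540 + 2·28.8617 = 130.4702

L=130.470 wrap1=121.99_deg wrap2=238.01_deg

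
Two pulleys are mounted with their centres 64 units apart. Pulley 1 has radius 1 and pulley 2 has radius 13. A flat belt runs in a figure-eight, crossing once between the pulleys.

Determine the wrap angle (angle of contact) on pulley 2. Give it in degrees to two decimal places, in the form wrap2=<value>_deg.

crossed belt: β = asin((r1+r2)/C) = asin(14/64) = 12.6356°
wrap1 = wrap2 = π + 2β = 205.2713°

wrap2=205.27_deg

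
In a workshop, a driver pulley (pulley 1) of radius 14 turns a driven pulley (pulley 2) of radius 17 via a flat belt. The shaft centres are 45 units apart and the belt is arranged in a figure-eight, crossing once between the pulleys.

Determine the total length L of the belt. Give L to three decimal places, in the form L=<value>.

L=209.745

crossed belt: β = asin((r1+r2)/C) = asin(31/45) = 43.5422°
wrap1 = wrap2 = π + 2β = 267.0844°
tangent length = C·cosβ = 32.6190
L = (r1+r2)·wrap + 2·C·cosβ = 31·4.6615 + 2·32.6190 = 209.7446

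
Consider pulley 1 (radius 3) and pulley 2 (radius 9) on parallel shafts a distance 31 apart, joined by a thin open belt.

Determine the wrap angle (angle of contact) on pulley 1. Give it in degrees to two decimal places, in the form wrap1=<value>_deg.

wrap1=157.68_deg

open belt: β = asin((r2−r1)/C) = asin(6/31) = 11.1599°
wrap1 = π − 2β = 157.6801°
wrap2 = π + 2β = 202.3199°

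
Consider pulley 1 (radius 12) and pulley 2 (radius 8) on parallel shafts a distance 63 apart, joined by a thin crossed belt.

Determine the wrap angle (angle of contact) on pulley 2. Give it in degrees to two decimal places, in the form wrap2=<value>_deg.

crossed belt: β = asin((r1+r2)/C) = asin(20/63) = 18.5094°
wrap1 = wrap2 = π + 2β = 217.0188°

wrap2=217.02_deg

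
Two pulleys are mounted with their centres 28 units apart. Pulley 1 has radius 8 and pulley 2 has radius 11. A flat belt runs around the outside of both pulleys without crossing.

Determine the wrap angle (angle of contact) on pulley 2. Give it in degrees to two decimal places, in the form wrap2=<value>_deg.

open belt: β = asin((r2−r1)/C) = asin(3/28) = 6.1506°
wrap1 = π − 2β = 167.6987°
wrap2 = π + 2β = 192.3013°

wrap2=192.30_deg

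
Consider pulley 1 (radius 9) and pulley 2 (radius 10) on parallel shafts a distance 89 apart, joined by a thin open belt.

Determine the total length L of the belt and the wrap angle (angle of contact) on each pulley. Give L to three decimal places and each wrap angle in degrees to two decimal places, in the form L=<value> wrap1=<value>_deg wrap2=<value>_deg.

L=237.701 wrap1=178.71_deg wrap2=181.29_deg

open belt: β = asin((r2−r1)/C) = asin(1/89) = 0.6438°
wrap1 = π − 2β = 178.7124°
wrap2 = π + 2β = 181.2876°
tangent length = C·cosβ = 88.9944
L = r1·wrap1 + r2·wrap2 + 2·C·cosβ = 9·3.1191 + 10·3.1641 + 2·88.9944 = 237.7015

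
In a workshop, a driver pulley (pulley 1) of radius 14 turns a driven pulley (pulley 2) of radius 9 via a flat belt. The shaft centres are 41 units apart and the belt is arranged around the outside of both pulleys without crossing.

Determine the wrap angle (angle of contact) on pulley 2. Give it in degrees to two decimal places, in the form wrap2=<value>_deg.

open belt: β = asin((r2−r1)/C) = asin(-5/41) = -7.0047°
wrap1 = π − 2β = 194.0095°
wrap2 = π + 2β = 165.9905°

wrap2=165.99_deg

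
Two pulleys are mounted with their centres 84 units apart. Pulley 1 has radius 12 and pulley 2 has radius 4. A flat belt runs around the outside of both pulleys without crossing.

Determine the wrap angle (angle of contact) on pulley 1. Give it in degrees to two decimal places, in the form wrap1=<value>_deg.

open belt: β = asin((r2−r1)/C) = asin(-8/84) = -5.4650°
wrap1 = π − 2β = 190.9300°
wrap2 = π + 2β = 169.0700°

wrap1=190.93_deg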